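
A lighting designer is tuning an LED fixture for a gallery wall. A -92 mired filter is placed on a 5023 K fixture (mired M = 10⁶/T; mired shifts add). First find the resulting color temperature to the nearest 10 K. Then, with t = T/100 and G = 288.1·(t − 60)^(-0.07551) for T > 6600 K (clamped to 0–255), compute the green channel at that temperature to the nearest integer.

M_in = 10⁶/5023 = 199.08; M_out = 199.08 + (-92) = 107.08.
T_out = 10⁶/107.08 = 9338.4 K → 9340 K; t = 93.4.
G = 288.1·(93.4 − 60)^(-0.07551) = 288.1·33.4^(-0.07551) = 288.1·0.76726 = 221.047.
Rounded: 221.

221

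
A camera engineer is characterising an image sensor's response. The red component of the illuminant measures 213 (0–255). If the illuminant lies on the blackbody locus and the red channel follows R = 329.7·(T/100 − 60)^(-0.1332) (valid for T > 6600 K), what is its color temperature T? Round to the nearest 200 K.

8600 K

(t − 60)^(-0.1332) = 213/329.7 = 0.64604.
t − 60 = 0.64604^(1/-0.1332) = 0.64604^(-7.508) = 26.575, so t = 86.575.
T = 100·t = 8657 K → 8600 K to the nearest 200 K.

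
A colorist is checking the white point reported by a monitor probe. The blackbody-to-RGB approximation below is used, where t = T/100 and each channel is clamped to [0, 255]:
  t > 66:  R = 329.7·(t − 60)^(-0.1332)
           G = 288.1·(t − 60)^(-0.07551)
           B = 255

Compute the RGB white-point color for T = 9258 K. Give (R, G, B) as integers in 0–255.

(207, 221, 255)

t = 9258/100 = 92.58; the t > 66 branch applies.
R = 329.7·(92.58 − 60)^(-0.1332) = 329.7·32.58^(-0.1332) = 329.7·0.62875 = 207.297.
G = 288.1·(92.58 − 60)^(-0.07551) = 288.1·32.58^(-0.07551) = 288.1·0.76870 = 221.463.
B = 255 by definition for t > 66.
Rounded: (207, 221, 255).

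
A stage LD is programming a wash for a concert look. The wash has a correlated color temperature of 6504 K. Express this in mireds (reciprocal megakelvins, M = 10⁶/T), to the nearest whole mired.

154 mireds

M = 10⁶ / 6504 = 153.752 → 154 mireds.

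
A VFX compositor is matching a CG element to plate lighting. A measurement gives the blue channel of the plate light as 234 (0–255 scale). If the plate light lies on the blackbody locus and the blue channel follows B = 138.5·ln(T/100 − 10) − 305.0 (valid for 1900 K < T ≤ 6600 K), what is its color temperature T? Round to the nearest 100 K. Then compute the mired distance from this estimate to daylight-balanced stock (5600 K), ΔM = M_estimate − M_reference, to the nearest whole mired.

ln(t − 10) = (234 + 305.0) / 138.5 = 3.8917.
t − 10 = e^3.8917 = 48.994, so t = 58.994.
T = 100·t = 5899 K → 5900 K to the nearest 100 K.
M_estimate = 10⁶/5900 = 169.49; M_reference = 10⁶/5600 = 178.57.
ΔM = 169.49 − 178.57 = -9.08 → -9 mireds.

-9 mireds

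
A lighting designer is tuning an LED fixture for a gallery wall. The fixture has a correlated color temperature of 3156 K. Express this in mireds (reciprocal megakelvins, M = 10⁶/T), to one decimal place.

M = 10⁶ / 3156 = 316.857 → 316.9 mireds.

316.9 mireds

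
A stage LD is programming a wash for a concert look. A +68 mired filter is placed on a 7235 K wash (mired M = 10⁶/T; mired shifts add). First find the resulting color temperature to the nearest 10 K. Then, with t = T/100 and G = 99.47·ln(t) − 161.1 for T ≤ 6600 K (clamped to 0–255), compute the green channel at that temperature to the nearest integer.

225

M_in = 10⁶/7235 = 138.22; M_out = 138.22 + (+68) = 206.22.
T_out = 10⁶/206.22 = 4849.3 K → 4850 K; t = 48.5.
G = 99.47·ln 48.5 − 161.1 = 99.47·3.8816 − 161.1 = 224.999.
Rounded: 225.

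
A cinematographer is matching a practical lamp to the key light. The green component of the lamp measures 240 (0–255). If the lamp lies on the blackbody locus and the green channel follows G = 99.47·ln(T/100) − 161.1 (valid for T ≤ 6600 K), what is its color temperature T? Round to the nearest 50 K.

ln t = (240 + 161.1) / 99.47 = 4.0324.
t = e^4.0324 = 56.394.
T = 100·t = 5639 K → 5650 K to the nearest 50 K.

5650 K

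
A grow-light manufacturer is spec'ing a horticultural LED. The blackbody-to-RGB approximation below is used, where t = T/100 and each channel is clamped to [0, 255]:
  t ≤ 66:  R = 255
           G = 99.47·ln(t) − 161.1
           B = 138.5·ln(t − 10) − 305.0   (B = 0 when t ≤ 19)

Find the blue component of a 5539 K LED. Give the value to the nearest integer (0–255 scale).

t = 5539/100 = 55.39; the t ≤ 66 branch applies.
B = 138.5·ln(55.39 − 10) − 305.0 = 138.5·ln 45.39 − 305.0 = 138.5·3.8153 − 305.0 = 223.418.
Rounded: 223.

223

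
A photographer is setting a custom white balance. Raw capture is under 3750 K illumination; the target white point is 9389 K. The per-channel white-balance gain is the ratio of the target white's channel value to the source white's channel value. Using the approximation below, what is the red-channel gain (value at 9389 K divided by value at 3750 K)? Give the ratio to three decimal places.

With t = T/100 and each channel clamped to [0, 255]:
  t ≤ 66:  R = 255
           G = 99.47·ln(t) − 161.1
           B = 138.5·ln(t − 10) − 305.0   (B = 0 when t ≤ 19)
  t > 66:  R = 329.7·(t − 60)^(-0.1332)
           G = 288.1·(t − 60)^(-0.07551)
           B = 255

0.809

At 3750 K (t = 37.5):
  R = 255 by definition for t ≤ 66.
At 9389 K (t = 93.89):
  R = 329.7·(93.89 − 60)^(-0.1332) = 329.7·33.89^(-0.1332) = 329.7·0.62545 = 206.212.
Gain = 206.212 / 255.000 = 0.8087 → 0.809.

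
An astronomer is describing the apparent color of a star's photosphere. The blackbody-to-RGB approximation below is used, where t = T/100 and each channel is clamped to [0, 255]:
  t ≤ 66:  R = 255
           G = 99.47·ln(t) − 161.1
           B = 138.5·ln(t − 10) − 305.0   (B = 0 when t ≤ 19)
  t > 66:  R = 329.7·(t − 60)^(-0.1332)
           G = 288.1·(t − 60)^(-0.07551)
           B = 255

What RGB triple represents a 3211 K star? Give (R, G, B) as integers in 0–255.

(255, 184, 124)

t = 3211/100 = 32.11; the t ≤ 66 branch applies.
R = 255 by definition for t ≤ 66.
G = 99.47·ln 32.11 − 161.1 = 99.47·3.4692 − 161.1 = 183.978.
B = 138.5·ln(32.11 − 10) − 305.0 = 138.5·ln 22.11 − 305.0 = 138.5·3.0960 − 305.0 = 123.800.
Rounded: (255, 184, 124).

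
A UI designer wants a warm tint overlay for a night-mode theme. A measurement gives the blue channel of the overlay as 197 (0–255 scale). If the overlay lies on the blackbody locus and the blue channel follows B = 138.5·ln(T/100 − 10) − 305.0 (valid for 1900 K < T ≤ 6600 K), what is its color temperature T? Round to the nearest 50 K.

4750 K

ln(t − 10) = (197 + 305.0) / 138.5 = 3.6245.
t − 10 = e^3.6245 = 37.508, so t = 47.508.
T = 100·t = 4751 K → 4750 K to the nearest 50 K.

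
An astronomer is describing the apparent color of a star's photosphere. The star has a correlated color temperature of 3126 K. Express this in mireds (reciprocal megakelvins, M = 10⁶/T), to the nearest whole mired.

320 mireds

M = 10⁶ / 3126 = 319.898 → 320 mireds.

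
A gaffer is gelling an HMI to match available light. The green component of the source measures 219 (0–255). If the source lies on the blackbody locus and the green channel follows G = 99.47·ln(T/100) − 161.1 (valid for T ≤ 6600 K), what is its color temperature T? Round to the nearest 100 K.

4600 K

ln t = (219 + 161.1) / 99.47 = 3.8213.
t = e^3.8213 = 45.661.
T = 100·t = 4566 K → 4600 K to the nearest 100 K.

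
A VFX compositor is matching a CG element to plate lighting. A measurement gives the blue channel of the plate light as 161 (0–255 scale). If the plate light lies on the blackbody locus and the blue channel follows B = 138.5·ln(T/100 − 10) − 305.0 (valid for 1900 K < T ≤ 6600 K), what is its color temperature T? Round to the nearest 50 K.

3900 K

ln(t − 10) = (161 + 305.0) / 138.5 = 3.3646.
t − 10 = e^3.3646 = 28.923, so t = 38.923.
T = 100·t = 3892 K → 3900 K to the nearest 50 K.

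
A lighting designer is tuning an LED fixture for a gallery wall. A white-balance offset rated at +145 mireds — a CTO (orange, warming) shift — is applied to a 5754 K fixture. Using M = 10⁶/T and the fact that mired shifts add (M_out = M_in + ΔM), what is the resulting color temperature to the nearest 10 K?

M_in = 10⁶/5754 = 173.79 mireds.
M_out = 173.79 + (+145) = 318.79 mireds.
T_out = 10⁶/318.79 = 3136.8 K → 3140 K.

3140 K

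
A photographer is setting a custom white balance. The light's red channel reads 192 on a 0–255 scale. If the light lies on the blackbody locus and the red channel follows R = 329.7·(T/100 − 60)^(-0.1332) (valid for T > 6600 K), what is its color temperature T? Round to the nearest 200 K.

11800 K

(t − 60)^(-0.1332) = 192/329.7 = 0.58235.
t − 60 = 0.58235^(1/-0.1332) = 0.58235^(-7.508) = 57.929, so t = 117.929.
T = 100·t = 11793 K → 11800 K to the nearest 200 K.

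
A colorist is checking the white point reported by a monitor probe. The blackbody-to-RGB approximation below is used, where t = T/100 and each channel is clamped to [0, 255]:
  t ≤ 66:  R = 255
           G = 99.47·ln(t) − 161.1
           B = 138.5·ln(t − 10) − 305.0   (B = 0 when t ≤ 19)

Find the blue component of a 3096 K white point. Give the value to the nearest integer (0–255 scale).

116

t = 3096/100 = 30.96; the t ≤ 66 branch applies.
B = 138.5·ln(30.96 − 10) − 305.0 = 138.5·ln 20.96 − 305.0 = 138.5·3.0426 − 305.0 = 116.402.
Rounded: 116.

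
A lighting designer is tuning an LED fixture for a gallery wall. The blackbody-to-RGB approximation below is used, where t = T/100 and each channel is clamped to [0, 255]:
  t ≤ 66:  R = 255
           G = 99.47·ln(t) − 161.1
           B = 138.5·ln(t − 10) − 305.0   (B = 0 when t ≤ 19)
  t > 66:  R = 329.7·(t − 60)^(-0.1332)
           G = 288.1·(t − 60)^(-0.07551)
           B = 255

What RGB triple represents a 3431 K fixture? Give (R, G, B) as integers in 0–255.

(255, 191, 137)

t = 3431/100 = 34.31; the t ≤ 66 branch applies.
R = 255 by definition for t ≤ 66.
G = 99.47·ln 34.31 − 161.1 = 99.47·3.5354 − 161.1 = 190.570.
B = 138.5·ln(34.31 − 10) − 305.0 = 138.5·ln 24.31 − 305.0 = 138.5·3.1909 − 305.0 = 136.938.
Rounded: (255, 191, 137).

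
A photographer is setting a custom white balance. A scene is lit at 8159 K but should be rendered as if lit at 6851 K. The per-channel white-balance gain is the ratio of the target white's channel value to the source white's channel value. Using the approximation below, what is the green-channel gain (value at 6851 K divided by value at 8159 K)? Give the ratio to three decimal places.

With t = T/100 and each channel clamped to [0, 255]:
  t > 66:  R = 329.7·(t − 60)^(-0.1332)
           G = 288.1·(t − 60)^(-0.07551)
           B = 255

1.073

At 8159 K (t = 81.59):
  G = 288.1·(81.59 − 60)^(-0.07551) = 288.1·21.59^(-0.07551) = 288.1·0.79296 = 228.451.
At 6851 K (t = 68.51):
  G = 288.1·(68.51 − 60)^(-0.07551) = 288.1·8.51^(-0.07551) = 288.1·0.85071 = 245.089.
Gain = 245.089 / 228.451 = 1.0728 → 1.073.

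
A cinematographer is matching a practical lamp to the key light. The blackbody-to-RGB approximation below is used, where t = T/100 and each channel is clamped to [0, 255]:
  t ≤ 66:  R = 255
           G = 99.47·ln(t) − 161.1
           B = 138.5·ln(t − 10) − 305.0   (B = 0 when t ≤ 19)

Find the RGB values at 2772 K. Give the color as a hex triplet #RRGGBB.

#FFA95D

t = 2772/100 = 27.72; the t ≤ 66 branch applies.
R = 255 by definition for t ≤ 66.
G = 99.47·ln 27.72 − 161.1 = 99.47·3.3222 − 161.1 = 169.355.
B = 138.5·ln(27.72 − 10) − 305.0 = 138.5·ln 17.72 − 305.0 = 138.5·2.8747 − 305.0 = 93.145.
Rounded: (255, 169, 93).
In hex: #FFA95D.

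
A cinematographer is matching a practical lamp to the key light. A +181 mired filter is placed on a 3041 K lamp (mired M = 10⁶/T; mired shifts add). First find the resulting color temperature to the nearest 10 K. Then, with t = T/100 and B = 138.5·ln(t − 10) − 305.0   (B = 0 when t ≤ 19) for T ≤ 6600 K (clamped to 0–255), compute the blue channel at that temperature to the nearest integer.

M_in = 10⁶/3041 = 328.84; M_out = 328.84 + (+181) = 509.84.
T_out = 10⁶/509.84 = 1961.4 K → 1960 K; t = 19.6.
B = 138.5·ln(19.6 − 10) − 305.0 = 138.5·ln 9.6 − 305.0 = 138.5·2.2618 − 305.0 = 8.254.
Rounded: 8.

8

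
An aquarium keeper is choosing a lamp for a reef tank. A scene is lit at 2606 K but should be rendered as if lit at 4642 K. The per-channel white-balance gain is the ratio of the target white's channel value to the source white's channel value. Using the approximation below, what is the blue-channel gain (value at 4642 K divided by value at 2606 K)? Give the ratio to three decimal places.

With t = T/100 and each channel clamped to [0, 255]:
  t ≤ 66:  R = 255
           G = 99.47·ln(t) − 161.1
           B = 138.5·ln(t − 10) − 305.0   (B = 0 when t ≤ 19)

At 2606 K (t = 26.06):
  B = 138.5·ln(26.06 − 10) − 305.0 = 138.5·ln 16.06 − 305.0 = 138.5·2.7763 − 305.0 = 79.522.
At 4642 K (t = 46.42):
  B = 138.5·ln(46.42 − 10) − 305.0 = 138.5·ln 36.42 − 305.0 = 138.5·3.5951 − 305.0 = 192.924.
Gain = 192.924 / 79.522 = 2.4260 → 2.426.

2.426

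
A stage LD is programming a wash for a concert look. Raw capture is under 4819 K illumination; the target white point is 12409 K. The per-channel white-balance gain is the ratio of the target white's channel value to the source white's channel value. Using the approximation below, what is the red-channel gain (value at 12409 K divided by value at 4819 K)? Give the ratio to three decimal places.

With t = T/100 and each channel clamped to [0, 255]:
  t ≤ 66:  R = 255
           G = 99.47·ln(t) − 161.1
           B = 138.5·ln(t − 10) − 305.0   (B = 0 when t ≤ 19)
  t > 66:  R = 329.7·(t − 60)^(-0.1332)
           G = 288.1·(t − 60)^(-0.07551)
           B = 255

At 4819 K (t = 48.19):
  R = 255 by definition for t ≤ 66.
At 12409 K (t = 124.09):
  R = 329.7·(124.09 − 60)^(-0.1332) = 329.7·64.09^(-0.1332) = 329.7·0.57456 = 189.432.
Gain = 189.432 / 255.000 = 0.7429 → 0.743.

0.743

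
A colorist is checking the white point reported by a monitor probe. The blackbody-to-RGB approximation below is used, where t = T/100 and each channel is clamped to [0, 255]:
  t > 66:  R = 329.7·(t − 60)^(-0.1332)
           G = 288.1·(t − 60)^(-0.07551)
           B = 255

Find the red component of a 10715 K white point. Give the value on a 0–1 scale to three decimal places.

0.774

t = 10715/100 = 107.15; the t > 66 branch applies.
R = 329.7·(107.15 − 60)^(-0.1332) = 329.7·47.15^(-0.1332) = 329.7·0.59854 = 197.338.
On a 0–1 scale: 197.338/255 = 0.7739 → 0.774.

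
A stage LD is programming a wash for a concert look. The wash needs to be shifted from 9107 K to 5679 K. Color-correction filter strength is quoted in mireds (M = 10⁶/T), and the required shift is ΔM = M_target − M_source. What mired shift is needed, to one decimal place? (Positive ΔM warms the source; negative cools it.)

M_source = 10⁶/9107 = 109.806; M_target = 10⁶/5679 = 176.087.
ΔM = 176.087 − 109.806 = 66.282 → +66.3 mireds, a warming shift.

+66.3 mireds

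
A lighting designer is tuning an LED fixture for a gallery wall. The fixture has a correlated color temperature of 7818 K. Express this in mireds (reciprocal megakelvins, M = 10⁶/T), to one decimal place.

M = 10⁶ / 7818 = 127.910 → 127.9 mireds.

127.9 mireds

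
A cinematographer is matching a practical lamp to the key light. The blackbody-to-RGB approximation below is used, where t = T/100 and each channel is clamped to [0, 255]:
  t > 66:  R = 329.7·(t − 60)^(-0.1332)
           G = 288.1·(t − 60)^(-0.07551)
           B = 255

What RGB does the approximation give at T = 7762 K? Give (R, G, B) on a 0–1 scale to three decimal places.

t = 7762/100 = 77.62; the t > 66 branch applies.
R = 329.7·(77.62 − 60)^(-0.1332) = 329.7·17.62^(-0.1332) = 329.7·0.68239 = 224.984.
G = 288.1·(77.62 − 60)^(-0.07551) = 288.1·17.62^(-0.07551) = 288.1·0.80522 = 231.984.
B = 255 by definition for t > 66.
Dividing each by 255: (0.8823, 0.9097, 1.0000) → (0.882, 0.910, 1.000).

(0.882, 0.910, 1.000)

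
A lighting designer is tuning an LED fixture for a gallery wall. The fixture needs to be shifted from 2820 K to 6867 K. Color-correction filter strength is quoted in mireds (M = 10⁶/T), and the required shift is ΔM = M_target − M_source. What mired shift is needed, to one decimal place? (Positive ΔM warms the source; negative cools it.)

-209.0 mireds

M_source = 10⁶/2820 = 354.610; M_target = 10⁶/6867 = 145.624.
ΔM = 145.624 − 354.610 = -208.986 → -209.0 mireds, a cooling shift.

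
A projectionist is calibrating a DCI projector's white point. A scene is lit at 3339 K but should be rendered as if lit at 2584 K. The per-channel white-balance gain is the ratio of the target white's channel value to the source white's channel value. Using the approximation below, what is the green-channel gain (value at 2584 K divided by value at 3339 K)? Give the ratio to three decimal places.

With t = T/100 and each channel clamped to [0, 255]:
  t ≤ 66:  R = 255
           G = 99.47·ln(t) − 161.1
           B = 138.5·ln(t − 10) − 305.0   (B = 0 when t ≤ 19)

At 3339 K (t = 33.39):
  G = 99.47·ln 33.39 − 161.1 = 99.47·3.5083 − 161.1 = 187.866.
At 2584 K (t = 25.84):
  G = 99.47·ln 25.84 − 161.1 = 99.47·3.2519 − 161.1 = 162.369.
Gain = 162.369 / 187.866 = 0.8643 → 0.864.

0.864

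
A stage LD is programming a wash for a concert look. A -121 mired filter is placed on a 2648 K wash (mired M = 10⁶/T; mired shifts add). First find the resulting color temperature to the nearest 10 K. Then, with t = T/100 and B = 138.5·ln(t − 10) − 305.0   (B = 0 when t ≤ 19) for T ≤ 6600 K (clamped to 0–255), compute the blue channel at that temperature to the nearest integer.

161

M_in = 10⁶/2648 = 377.64; M_out = 377.64 + (-121) = 256.64.
T_out = 10⁶/256.64 = 3896.5 K → 3900 K; t = 39.
B = 138.5·ln(39 − 10) − 305.0 = 138.5·ln 29 − 305.0 = 138.5·3.3673 − 305.0 = 161.370.
Rounded: 161.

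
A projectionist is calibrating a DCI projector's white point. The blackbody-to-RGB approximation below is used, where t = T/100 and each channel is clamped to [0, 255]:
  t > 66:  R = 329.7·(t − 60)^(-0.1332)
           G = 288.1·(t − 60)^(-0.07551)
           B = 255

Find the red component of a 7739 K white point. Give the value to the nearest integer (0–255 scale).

225

t = 7739/100 = 77.39; the t > 66 branch applies.
R = 329.7·(77.39 − 60)^(-0.1332) = 329.7·17.39^(-0.1332) = 329.7·0.68358 = 225.378.
Rounded: 225.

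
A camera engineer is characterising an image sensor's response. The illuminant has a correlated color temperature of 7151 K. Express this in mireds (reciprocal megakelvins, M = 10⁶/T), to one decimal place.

139.8 mireds

M = 10⁶ / 7151 = 139.841 → 139.8 mireds.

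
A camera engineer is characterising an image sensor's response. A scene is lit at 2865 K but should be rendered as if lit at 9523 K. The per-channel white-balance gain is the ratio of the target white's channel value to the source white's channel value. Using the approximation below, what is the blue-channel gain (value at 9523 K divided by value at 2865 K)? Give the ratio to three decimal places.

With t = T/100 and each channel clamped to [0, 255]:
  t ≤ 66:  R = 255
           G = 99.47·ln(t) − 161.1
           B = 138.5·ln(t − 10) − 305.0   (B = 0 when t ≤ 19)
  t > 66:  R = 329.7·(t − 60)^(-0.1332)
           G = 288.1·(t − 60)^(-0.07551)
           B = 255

At 2865 K (t = 28.65):
  B = 138.5·ln(28.65 − 10) − 305.0 = 138.5·ln 18.65 − 305.0 = 138.5·2.9258 − 305.0 = 100.230.
At 9523 K (t = 95.23):
  B = 255 by definition for t > 66.
Gain = 255.000 / 100.230 = 2.5442 → 2.544.

2.544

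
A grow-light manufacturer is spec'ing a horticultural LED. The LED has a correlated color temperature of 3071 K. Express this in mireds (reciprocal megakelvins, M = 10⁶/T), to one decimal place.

M = 10⁶ / 3071 = 325.627 → 325.6 mireds.

325.6 mireds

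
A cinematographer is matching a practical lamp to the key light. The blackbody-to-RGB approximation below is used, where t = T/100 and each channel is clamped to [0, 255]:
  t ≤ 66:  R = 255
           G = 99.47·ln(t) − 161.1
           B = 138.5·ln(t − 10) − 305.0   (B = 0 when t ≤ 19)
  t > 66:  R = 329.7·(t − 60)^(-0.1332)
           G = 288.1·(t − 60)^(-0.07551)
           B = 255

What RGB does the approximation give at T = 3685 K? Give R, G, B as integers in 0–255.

t = 3685/100 = 36.85; the t ≤ 66 branch applies.
R = 255 by definition for t ≤ 66.
G = 99.47·ln 36.85 − 161.1 = 99.47·3.6069 − 161.1 = 197.674.
B = 138.5·ln(36.85 − 10) − 305.0 = 138.5·ln 26.85 − 305.0 = 138.5·3.2903 − 305.0 = 150.702.
Rounded: (255, 198, 151).

R=255, G=198, B=151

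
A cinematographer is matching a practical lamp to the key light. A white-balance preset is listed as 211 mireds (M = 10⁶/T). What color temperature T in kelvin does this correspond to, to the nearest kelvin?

4739 K

T = 10⁶ / 211 = 4739.34 K → 4739 K.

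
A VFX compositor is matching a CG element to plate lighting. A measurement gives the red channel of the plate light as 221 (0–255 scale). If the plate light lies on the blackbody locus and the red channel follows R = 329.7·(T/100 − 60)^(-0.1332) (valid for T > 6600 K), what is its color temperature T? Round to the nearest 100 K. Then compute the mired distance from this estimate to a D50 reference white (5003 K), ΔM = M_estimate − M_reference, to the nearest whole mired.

-75 mireds

(t − 60)^(-0.1332) = 221/329.7 = 0.67031.
t − 60 = 0.67031^(1/-0.1332) = 0.67031^(-7.508) = 20.149, so t = 80.149.
T = 100·t = 8015 K → 8000 K to the nearest 100 K.
M_estimate = 10⁶/8000 = 125.00; M_reference = 10⁶/5003 = 199.88.
ΔM = 125.00 − 199.88 = -74.88 → -75 mireds.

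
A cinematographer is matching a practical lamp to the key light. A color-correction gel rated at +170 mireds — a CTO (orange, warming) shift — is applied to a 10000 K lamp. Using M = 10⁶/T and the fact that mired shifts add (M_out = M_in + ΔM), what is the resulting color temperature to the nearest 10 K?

M_in = 10⁶/10000 = 100.00 mireds.
M_out = 100.00 + (+170) = 270.00 mireds.
T_out = 10⁶/270.00 = 3703.7 K → 3700 K.

3700 K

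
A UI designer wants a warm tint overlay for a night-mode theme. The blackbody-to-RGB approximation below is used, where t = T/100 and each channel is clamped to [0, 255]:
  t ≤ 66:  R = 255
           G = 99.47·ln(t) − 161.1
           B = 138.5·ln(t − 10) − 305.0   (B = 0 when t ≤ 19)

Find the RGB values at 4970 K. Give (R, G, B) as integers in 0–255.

(255, 227, 205)

t = 4970/100 = 49.7; the t ≤ 66 branch applies.
R = 255 by definition for t ≤ 66.
G = 99.47·ln 49.7 − 161.1 = 99.47·3.9060 − 161.1 = 227.430.
B = 138.5·ln(49.7 − 10) − 305.0 = 138.5·ln 39.7 − 305.0 = 138.5·3.6814 − 305.0 = 204.867.
Rounded: (255, 227, 205).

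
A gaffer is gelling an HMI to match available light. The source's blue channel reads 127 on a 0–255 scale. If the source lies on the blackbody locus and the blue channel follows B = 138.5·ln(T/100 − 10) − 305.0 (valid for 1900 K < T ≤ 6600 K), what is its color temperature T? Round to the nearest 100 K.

ln(t − 10) = (127 + 305.0) / 138.5 = 3.1191.
t − 10 = e^3.1191 = 22.627, so t = 32.627.
T = 100·t = 3263 K → 3300 K to the nearest 100 K.

3300 K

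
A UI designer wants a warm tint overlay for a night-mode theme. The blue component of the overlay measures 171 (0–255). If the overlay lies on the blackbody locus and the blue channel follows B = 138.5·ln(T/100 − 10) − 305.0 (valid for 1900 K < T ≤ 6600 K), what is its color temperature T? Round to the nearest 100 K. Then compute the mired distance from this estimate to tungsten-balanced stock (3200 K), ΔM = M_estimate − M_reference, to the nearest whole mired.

-69 mireds

ln(t − 10) = (171 + 305.0) / 138.5 = 3.4368.
t − 10 = e^3.4368 = 31.088, so t = 41.088.
T = 100·t = 4109 K → 4100 K to the nearest 100 K.
M_estimate = 10⁶/4100 = 243.90; M_reference = 10⁶/3200 = 312.50.
ΔM = 243.90 − 312.50 = -68.60 → -69 mireds.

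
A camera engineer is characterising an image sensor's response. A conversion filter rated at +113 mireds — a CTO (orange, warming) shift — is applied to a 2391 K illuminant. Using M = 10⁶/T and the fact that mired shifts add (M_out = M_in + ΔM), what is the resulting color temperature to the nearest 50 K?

1900 K

M_in = 10⁶/2391 = 418.24 mireds.
M_out = 418.24 + (+113) = 531.24 mireds.
T_out = 10⁶/531.24 = 1882.4 K → 1900 K.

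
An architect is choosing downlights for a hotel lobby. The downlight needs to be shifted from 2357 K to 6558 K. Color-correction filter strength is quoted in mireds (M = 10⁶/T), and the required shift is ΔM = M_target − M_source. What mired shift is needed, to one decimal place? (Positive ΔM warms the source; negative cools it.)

M_source = 10⁶/2357 = 424.268; M_target = 10⁶/6558 = 152.486.
ΔM = 152.486 − 424.268 = -271.783 → -271.8 mireds, a cooling shift.

-271.8 mireds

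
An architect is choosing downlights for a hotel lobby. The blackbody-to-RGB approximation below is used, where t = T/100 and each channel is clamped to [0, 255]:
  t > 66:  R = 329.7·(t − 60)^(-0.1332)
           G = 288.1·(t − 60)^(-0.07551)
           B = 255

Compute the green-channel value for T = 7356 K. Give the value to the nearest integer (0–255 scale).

237

t = 7356/100 = 73.56; the t > 66 branch applies.
G = 288.1·(73.56 − 60)^(-0.07551) = 288.1·13.56^(-0.07551) = 288.1·0.82130 = 236.617.
Rounded: 237.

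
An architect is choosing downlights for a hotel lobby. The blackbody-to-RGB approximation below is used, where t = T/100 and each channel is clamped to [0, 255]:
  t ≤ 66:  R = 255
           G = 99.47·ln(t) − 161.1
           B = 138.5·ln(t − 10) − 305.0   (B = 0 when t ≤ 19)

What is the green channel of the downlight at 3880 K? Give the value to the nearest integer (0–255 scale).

203

t = 3880/100 = 38.8; the t ≤ 66 branch applies.
G = 99.47·ln 38.8 − 161.1 = 99.47·3.6584 − 161.1 = 202.803.
Rounded: 203.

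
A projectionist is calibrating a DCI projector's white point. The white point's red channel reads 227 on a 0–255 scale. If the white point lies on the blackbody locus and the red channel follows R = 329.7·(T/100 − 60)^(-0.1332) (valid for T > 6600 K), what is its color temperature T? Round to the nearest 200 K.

(t − 60)^(-0.1332) = 227/329.7 = 0.68850.
t − 60 = 0.68850^(1/-0.1332) = 0.68850^(-7.508) = 16.478, so t = 76.478.
T = 100·t = 7648 K → 7600 K to the nearest 200 K.

7600 K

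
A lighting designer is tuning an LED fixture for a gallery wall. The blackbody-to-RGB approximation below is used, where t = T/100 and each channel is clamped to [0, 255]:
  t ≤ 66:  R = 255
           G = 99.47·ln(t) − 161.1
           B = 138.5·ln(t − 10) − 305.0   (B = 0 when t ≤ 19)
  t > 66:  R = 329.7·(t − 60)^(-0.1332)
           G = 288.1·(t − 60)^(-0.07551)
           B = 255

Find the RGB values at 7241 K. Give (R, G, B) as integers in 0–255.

(236, 238, 255)

t = 7241/100 = 72.41; the t > 66 branch applies.
R = 329.7·(72.41 − 60)^(-0.1332) = 329.7·12.41^(-0.1332) = 329.7·0.71501 = 235.737.
G = 288.1·(72.41 − 60)^(-0.07551) = 288.1·12.41^(-0.07551) = 288.1·0.82682 = 238.206.
B = 255 by definition for t > 66.
Rounded: (236, 238, 255).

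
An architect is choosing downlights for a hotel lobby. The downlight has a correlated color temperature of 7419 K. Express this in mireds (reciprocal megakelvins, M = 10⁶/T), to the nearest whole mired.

135 mireds

M = 10⁶ / 7419 = 134.789 → 135 mireds.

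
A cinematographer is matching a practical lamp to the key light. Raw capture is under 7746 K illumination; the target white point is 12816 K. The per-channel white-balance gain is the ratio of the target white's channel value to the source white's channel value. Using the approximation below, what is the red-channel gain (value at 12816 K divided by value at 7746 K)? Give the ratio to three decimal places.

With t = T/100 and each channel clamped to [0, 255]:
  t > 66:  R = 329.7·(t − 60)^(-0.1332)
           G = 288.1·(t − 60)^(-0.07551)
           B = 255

At 7746 K (t = 77.46):
  R = 329.7·(77.46 − 60)^(-0.1332) = 329.7·17.46^(-0.1332) = 329.7·0.68322 = 225.257.
At 12816 K (t = 128.16):
  R = 329.7·(128.16 − 60)^(-0.1332) = 329.7·68.16^(-0.1332) = 329.7·0.56987 = 187.885.
Gain = 187.885 / 225.257 = 0.8341 → 0.834.

0.834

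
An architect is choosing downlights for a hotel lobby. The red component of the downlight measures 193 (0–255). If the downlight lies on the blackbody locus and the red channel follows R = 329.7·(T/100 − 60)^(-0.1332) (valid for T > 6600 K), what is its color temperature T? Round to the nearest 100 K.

(t − 60)^(-0.1332) = 193/329.7 = 0.58538.
t − 60 = 0.58538^(1/-0.1332) = 0.58538^(-7.508) = 55.713, so t = 115.713.
T = 100·t = 11571 K → 11600 K to the nearest 100 K.

11600 K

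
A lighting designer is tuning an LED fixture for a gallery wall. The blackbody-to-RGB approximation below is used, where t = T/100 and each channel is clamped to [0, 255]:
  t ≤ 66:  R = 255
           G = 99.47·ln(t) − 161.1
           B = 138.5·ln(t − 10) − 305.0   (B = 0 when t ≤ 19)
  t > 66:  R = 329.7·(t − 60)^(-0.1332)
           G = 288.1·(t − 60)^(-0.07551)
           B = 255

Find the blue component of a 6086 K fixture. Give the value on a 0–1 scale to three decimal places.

0.938

t = 6086/100 = 60.86; the t ≤ 66 branch applies.
B = 138.5·ln(60.86 − 10) − 305.0 = 138.5·ln 50.86 − 305.0 = 138.5·3.9291 − 305.0 = 239.177.
On a 0–1 scale: 239.177/255 = 0.9379 → 0.938.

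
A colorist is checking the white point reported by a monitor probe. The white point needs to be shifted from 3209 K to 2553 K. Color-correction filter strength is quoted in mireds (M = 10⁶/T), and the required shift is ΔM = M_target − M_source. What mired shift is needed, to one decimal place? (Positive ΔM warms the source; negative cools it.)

M_source = 10⁶/3209 = 311.624; M_target = 10⁶/2553 = 391.696.
ΔM = 391.696 − 311.624 = 80.072 → +80.1 mireds, a warming shift.

+80.1 mireds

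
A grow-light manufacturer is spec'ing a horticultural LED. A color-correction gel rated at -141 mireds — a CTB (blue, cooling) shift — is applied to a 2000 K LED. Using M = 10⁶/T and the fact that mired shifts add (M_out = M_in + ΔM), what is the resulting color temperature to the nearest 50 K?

M_in = 10⁶/2000 = 500.00 mireds.
M_out = 500.00 + (-141) = 359.00 mireds.
T_out = 10⁶/359.00 = 2785.5 K → 2800 K.

2800 K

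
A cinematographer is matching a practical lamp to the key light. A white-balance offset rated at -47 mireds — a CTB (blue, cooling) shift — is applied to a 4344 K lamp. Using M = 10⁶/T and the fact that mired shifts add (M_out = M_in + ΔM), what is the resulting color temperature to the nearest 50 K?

5450 K

M_in = 10⁶/4344 = 230.20 mireds.
M_out = 230.20 + (-47) = 183.20 mireds.
T_out = 10⁶/183.20 = 5458.4 K → 5450 K.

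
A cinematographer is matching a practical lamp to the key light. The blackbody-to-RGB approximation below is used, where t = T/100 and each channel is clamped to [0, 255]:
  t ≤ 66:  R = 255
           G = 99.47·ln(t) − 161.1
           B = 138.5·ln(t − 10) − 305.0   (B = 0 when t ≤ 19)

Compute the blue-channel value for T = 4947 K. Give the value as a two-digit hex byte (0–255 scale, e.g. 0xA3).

t = 4947/100 = 49.47; the t ≤ 66 branch applies.
B = 138.5·ln(49.47 − 10) − 305.0 = 138.5·ln 39.47 − 305.0 = 138.5·3.6755 − 305.0 = 204.062.
Rounded: 204; in hex, 0xCC.

0xCC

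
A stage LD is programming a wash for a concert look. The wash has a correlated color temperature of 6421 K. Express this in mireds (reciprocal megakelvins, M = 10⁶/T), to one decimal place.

155.7 mireds

M = 10⁶ / 6421 = 155.739 → 155.7 mireds.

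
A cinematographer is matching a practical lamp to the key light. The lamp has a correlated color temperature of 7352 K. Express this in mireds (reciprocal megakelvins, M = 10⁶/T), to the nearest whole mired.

M = 10⁶ / 7352 = 136.017 → 136 mireds.

136 mireds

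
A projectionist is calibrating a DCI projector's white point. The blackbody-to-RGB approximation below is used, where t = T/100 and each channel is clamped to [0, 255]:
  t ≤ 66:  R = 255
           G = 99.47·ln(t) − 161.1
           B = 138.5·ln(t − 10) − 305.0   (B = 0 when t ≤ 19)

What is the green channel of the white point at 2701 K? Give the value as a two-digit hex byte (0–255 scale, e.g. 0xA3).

t = 2701/100 = 27.01; the t ≤ 66 branch applies.
G = 99.47·ln 27.01 − 161.1 = 99.47·3.2962 − 161.1 = 166.774.
Rounded: 167; in hex, 0xA7.

0xA7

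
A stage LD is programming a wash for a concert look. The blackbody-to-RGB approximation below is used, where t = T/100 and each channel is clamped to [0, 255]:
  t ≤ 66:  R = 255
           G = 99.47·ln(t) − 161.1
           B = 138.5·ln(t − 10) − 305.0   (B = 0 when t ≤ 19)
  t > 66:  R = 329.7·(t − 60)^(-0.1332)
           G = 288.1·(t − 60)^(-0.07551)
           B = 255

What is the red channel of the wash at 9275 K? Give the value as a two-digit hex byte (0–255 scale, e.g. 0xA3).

t = 9275/100 = 92.75; the t > 66 branch applies.
R = 329.7·(92.75 − 60)^(-0.1332) = 329.7·32.75^(-0.1332) = 329.7·0.62831 = 207.154.
Rounded: 207; in hex, 0xCF.

0xCF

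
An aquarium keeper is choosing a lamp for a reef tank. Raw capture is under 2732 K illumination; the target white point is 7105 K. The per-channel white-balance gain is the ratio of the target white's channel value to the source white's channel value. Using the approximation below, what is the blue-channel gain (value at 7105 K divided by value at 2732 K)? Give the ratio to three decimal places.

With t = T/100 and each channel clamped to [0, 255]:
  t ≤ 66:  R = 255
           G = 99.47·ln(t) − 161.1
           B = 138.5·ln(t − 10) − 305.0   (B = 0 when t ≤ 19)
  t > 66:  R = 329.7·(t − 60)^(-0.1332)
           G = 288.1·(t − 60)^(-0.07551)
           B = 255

2.834

At 2732 K (t = 27.32):
  B = 138.5·ln(27.32 − 10) − 305.0 = 138.5·ln 17.32 − 305.0 = 138.5·2.8519 − 305.0 = 89.983.
At 7105 K (t = 71.05):
  B = 255 by definition for t > 66.
Gain = 255.000 / 89.983 = 2.8339 → 2.834.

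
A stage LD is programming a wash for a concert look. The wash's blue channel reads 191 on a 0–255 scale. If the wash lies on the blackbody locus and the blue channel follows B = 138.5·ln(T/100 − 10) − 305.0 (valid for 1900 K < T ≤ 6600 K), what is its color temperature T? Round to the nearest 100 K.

4600 K

ln(t − 10) = (191 + 305.0) / 138.5 = 3.5812.
t − 10 = e^3.5812 = 35.918, so t = 45.918.
T = 100·t = 4592 K → 4600 K to the nearest 100 K.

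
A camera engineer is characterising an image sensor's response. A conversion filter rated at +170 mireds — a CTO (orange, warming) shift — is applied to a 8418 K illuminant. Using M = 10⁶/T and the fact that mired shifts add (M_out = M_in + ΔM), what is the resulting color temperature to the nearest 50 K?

M_in = 10⁶/8418 = 118.79 mireds.
M_out = 118.79 + (+170) = 288.79 mireds.
T_out = 10⁶/288.79 = 3462.7 K → 3450 K.

3450 K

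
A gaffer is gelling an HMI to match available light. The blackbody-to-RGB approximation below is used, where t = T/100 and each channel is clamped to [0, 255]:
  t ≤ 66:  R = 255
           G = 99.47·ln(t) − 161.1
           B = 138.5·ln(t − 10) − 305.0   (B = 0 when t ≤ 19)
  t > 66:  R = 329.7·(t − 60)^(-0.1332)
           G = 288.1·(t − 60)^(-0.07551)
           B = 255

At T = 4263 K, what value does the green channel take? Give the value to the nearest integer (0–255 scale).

212

t = 4263/100 = 42.63; the t ≤ 66 branch applies.
G = 99.47·ln 42.63 − 161.1 = 99.47·3.7526 − 161.1 = 212.167.
Rounded: 212.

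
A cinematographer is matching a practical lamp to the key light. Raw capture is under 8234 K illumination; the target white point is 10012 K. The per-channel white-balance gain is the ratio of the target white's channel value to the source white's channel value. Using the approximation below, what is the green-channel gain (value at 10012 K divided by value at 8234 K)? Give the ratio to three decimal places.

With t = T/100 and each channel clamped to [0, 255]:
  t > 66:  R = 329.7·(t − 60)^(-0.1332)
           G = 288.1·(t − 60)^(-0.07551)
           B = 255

At 8234 K (t = 82.34):
  G = 288.1·(82.34 − 60)^(-0.07551) = 288.1·22.34^(-0.07551) = 288.1·0.79092 = 227.863.
At 10012 K (t = 100.12):
  G = 288.1·(100.12 − 60)^(-0.07551) = 288.1·40.12^(-0.07551) = 288.1·0.75671 = 218.009.
Gain = 218.009 / 227.863 = 0.9568 → 0.957.

0.957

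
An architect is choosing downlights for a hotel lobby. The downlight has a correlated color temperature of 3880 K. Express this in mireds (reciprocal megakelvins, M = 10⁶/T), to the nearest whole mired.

258 mireds

M = 10⁶ / 3880 = 257.732 → 258 mireds.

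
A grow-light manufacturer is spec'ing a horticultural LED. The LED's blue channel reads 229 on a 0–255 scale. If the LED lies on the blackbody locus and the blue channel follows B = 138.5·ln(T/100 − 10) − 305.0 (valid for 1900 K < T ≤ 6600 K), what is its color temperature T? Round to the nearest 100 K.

5700 K

ln(t − 10) = (229 + 305.0) / 138.5 = 3.8556.
t − 10 = e^3.8556 = 47.257, so t = 57.257.
T = 100·t = 5726 K → 5700 K to the nearest 100 K.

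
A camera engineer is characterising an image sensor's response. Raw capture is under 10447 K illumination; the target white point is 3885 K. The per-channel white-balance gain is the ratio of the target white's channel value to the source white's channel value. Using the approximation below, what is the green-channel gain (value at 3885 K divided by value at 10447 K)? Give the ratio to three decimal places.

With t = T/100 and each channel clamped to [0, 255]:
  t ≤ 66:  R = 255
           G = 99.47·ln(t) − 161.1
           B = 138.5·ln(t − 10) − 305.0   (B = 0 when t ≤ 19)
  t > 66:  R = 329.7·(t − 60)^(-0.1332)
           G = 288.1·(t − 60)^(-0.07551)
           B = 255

0.938

At 10447 K (t = 104.47):
  G = 288.1·(104.47 − 60)^(-0.07551) = 288.1·44.47^(-0.07551) = 288.1·0.75085 = 216.321.
At 3885 K (t = 38.85):
  G = 99.47·ln 38.85 − 161.1 = 99.47·3.6597 − 161.1 = 202.931.
Gain = 202.931 / 216.321 = 0.9381 → 0.938.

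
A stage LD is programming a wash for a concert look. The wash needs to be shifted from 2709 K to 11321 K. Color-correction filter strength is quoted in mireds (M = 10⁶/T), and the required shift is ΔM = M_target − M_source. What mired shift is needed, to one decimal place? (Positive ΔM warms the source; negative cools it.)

-280.8 mireds

M_source = 10⁶/2709 = 369.140; M_target = 10⁶/11321 = 88.331.
ΔM = 88.331 − 369.140 = -280.808 → -280.8 mireds, a cooling shift.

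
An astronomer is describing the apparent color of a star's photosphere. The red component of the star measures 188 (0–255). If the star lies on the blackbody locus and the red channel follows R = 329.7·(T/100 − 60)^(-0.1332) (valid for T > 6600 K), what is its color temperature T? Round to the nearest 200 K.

12800 K

(t − 60)^(-0.1332) = 188/329.7 = 0.57022.
t − 60 = 0.57022^(1/-0.1332) = 0.57022^(-7.508) = 67.848, so t = 127.848.
T = 100·t = 12785 K → 12800 K to the nearest 200 K.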